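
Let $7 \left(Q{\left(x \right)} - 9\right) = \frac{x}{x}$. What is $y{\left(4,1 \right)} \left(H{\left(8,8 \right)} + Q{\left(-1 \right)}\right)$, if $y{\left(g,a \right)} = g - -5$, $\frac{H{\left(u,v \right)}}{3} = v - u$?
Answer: $\frac{576}{7} \approx 82.286$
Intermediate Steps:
$H{\left(u,v \right)} = - 3 u + 3 v$ ($H{\left(u,v \right)} = 3 \left(v - u\right) = - 3 u + 3 v$)
$y{\left(g,a \right)} = 5 + g$ ($y{\left(g,a \right)} = g + 5 = 5 + g$)
$Q{\left(x \right)} = \frac{64}{7}$ ($Q{\left(x \right)} = 9 + \frac{x \frac{1}{x}}{7} = 9 + \frac{1}{7} \cdot 1 = 9 + \frac{1}{7} = \frac{64}{7}$)
$y{\left(4,1 \right)} \left(H{\left(8,8 \right)} + Q{\left(-1 \right)}\right) = \left(5 + 4\right) \left(\left(\left(-3\right) 8 + 3 \cdot 8\right) + \frac{64}{7}\right) = 9 \left(\left(-24 + 24\right) + \frac{64}{7}\right) = 9 \left(0 + \frac{64}{7}\right) = 9 \cdot \frac{64}{7} = \frac{576}{7}$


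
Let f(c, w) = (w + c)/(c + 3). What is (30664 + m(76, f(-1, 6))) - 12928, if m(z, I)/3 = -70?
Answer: 17526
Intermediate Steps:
f(c, w) = (c + w)/(3 + c)
m(z, I) = -210 (m(z, I) = 3*(-70) = -210)
(30664 + m(76, f(-1, 6))) - 12928 = (30664 - 210) - 12928 = 30454 - 12928 = 17526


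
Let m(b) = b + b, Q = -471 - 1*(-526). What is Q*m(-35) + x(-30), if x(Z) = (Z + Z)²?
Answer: -250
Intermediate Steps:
Q = 55 (Q = -471 + 526 = 55)
m(b) = 2*b
x(Z) = 4*Z² (x(Z) = (2*Z)² = 4*Z²)
Q*m(-35) + x(-30) = 55*(2*(-35)) + 4*(-30)² = 55*(-70) + 4*900 = -3850 + 3600 = -250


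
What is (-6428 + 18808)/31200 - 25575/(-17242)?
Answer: 25284899/13448760 ≈ 1.8801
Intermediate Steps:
(-6428 + 18808)/31200 - 25575/(-17242) = 12380*(1/31200) - 25575*(-1/17242) = 619/1560 + 25575/17242 = 25284899/13448760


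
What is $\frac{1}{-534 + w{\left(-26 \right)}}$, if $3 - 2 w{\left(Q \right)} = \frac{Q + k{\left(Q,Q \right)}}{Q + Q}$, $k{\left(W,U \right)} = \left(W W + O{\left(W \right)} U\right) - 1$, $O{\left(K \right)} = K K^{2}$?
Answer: $\frac{104}{402245} \approx 0.00025855$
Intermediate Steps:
$O{\left(K \right)} = K^{3}$
$k{\left(W,U \right)} = -1 + W^{2} + U W^{3}$ ($k{\left(W,U \right)} = \left(W W + W^{3} U\right) - 1 = \left(W^{2} + U W^{3}\right) - 1 = -1 + W^{2} + U W^{3}$)
$w{\left(Q \right)} = \frac{3}{2} - \frac{-1 + Q + Q^{2} + Q^{4}}{4 Q}$ ($w{\left(Q \right)} = \frac{3}{2} - \frac{\left(Q + \left(-1 + Q^{2} + Q Q^{3}\right)\right) \frac{1}{Q + Q}}{2} = \frac{3}{2} - \frac{\left(Q + \left(-1 + Q^{2} + Q^{4}\right)\right) \frac{1}{2 Q}}{2} = \frac{3}{2} - \frac{\left(-1 + Q + Q^{2} + Q^{4}\right) \frac{1}{2 Q}}{2} = \frac{3}{2} - \frac{\frac{1}{2} \frac{1}{Q} \left(-1 + Q + Q^{2} + Q^{4}\right)}{2} = \frac{3}{2} - \frac{-1 + Q + Q^{2} + Q^{4}}{4 Q}$)
$\frac{1}{-534 + w{\left(-26 \right)}} = \frac{1}{-534 + \frac{1 - \left(-26\right)^{2} - \left(-26\right)^{4} + 5 \left(-26\right)}{4 \left(-26\right)}} = \frac{1}{-534 + \frac{1}{4} \left(- \frac{1}{26}\right) \left(1 - 676 - 456976 - 130\right)} = \frac{1}{-534 + \frac{1}{4} \left(- \frac{1}{26}\right) \left(-457781\right)} = \frac{1}{-534 + \frac{457781}{104}} = \frac{1}{\frac{402245}{104}} = \frac{104}{402245}$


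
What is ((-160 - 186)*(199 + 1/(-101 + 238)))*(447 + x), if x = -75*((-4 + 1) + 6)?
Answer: -2094202368/137 ≈ -1.5286e+7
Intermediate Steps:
x = -225 (x = -75*(-3 + 6) = -75*3 = -225)
((-160 - 186)*(199 + 1/(-101 + 238)))*(447 + x) = ((-160 - 186)*(199 + 1/(-101 + 238)))*(447 - 225) = -346*(199 + 1/137)*222 = -346*27264/137*222 = -9433344/137*222 = -2094202368/137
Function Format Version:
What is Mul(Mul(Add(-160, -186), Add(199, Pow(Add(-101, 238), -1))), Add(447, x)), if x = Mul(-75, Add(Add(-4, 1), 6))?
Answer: Rational(-2094202368, 137) ≈ -1.5286e+7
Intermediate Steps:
x = -225 (x = Mul(-75, Add(-3, 6)) = Mul(-75, 3) = -225)
Mul(Mul(Add(-160, -186), Add(199, Pow(Add(-101, 238), -1))), Add(447, x)) = Mul(Mul(Add(-160, -186), Add(199, Pow(Add(-101, 238), -1))), Add(447, -225)) = Mul(Mul(-346, Add(199, Pow(137, -1))), 222) = Mul(Mul(-346, Add(199, Rational(1, 137))), 222) = Mul(Mul(-346, Rational(27264, 137)), 222) = Mul(Rational(-9433344, 137), 222) = Rational(-2094202368, 137)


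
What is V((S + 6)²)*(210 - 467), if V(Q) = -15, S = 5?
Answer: 3855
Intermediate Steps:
V((S + 6)²)*(210 - 467) = -15*(210 - 467) = -15*(-257) = 3855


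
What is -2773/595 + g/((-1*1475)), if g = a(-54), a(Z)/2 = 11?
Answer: -820653/175525 ≈ -4.6754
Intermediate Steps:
a(Z) = 22 (a(Z) = 2*11 = 22)
g = 22
-2773/595 + g/((-1*1475)) = -2773/595 + 22/((-1*1475)) = -2773*1/595 + 22/(-1475) = -2773/595 + 22*(-1/1475) = -2773/595 - 22/1475 = -820653/175525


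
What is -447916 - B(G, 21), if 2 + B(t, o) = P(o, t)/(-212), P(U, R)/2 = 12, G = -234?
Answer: -23739436/53 ≈ -4.4791e+5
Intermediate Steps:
P(U, R) = 24 (P(U, R) = 2*12 = 24)
B(t, o) = -112/53 (B(t, o) = -2 + 24/(-212) = -2 + 24*(-1/212) = -2 - 6/53 = -112/53)
-447916 - B(G, 21) = -447916 - 1*(-112/53) = -447916 + 112/53 = -23739436/53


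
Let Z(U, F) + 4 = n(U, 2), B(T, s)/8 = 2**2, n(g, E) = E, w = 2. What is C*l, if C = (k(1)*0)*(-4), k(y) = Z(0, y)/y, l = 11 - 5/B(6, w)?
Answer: 0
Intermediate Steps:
B(T, s) = 32 (B(T, s) = 8*2**2 = 8*4 = 32)
Z(U, F) = -2 (Z(U, F) = -4 + 2 = -2)
l = 347/32 (l = 11 - 5/32 = 347/32 ≈ 10.844)
k(y) = -2/y
C = 0 (C = (-2/1*0)*(-4) = (-2*1*0)*(-4) = -2*0*(-4) = 0*(-4) = 0)
C*l = 0*(347/32) = 0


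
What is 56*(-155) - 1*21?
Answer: -8701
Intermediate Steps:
56*(-155) - 1*21 = -8680 - 21 = -8701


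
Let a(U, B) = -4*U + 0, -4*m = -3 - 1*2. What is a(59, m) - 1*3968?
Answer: -4204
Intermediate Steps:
m = 5/4 (m = -(-3 - 1*2)/4 = -(-3 - 2)/4 = -¼*(-5) = 5/4 ≈ 1.2500)
a(U, B) = -4*U
a(59, m) - 1*3968 = -4*59 - 1*3968 = -236 - 3968 = -4204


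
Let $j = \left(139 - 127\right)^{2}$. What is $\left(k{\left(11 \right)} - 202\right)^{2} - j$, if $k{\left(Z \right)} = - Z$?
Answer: $45225$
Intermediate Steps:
$j = 144$ ($j = 12^{2} = 144$)
$\left(k{\left(11 \right)} - 202\right)^{2} - j = \left(\left(-1\right) 11 - 202\right)^{2} - 144 = \left(-11 - 202\right)^{2} - 144 = \left(-213\right)^{2} - 144 = 45369 - 144 = 45225$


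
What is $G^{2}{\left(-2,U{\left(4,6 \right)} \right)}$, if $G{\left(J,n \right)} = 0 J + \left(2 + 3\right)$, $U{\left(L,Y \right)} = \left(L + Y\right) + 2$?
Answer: $25$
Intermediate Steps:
$U{\left(L,Y \right)} = 2 + L + Y$
$G{\left(J,n \right)} = 5$ ($G{\left(J,n \right)} = 0 + 5 = 5$)
$G^{2}{\left(-2,U{\left(4,6 \right)} \right)} = 5^{2} = 25$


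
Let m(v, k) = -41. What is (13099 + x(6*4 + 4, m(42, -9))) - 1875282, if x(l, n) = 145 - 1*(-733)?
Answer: -1861305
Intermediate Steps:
x(l, n) = 878 (x(l, n) = 145 + 733 = 878)
(13099 + x(6*4 + 4, m(42, -9))) - 1875282 = (13099 + 878) - 1875282 = 13977 - 1875282 = -1861305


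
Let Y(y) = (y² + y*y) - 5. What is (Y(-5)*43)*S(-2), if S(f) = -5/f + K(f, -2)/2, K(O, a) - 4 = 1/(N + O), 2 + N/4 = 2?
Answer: 32895/4 ≈ 8223.8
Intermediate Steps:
N = 0 (N = -8 + 4*2 = -8 + 8 = 0)
K(O, a) = 4 + 1/O (K(O, a) = 4 + 1/(0 + O) = 4 + 1/O)
Y(y) = -5 + 2*y² (Y(y) = (y² + y²) - 5 = 2*y² - 5 = -5 + 2*y²)
S(f) = 2 - 9/(2*f) (S(f) = -5/f + (4 + 1/f)/2 = -5/f + (4 + 1/f)*(½) = -5/f + (2 + 1/(2*f)) = 2 - 9/(2*f))
(Y(-5)*43)*S(-2) = ((-5 + 2*(-5)²)*43)*(2 - 9/2/(-2)) = ((-5 + 2*25)*43)*(2 - 9/2*(-½)) = ((-5 + 50)*43)*(2 + 9/4) = (45*43)*(17/4) = 1935*(17/4) = 32895/4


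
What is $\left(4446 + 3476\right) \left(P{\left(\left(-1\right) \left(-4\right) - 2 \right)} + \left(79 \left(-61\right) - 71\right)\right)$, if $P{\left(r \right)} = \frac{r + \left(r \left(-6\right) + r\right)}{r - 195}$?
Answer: $- \frac{7476482564}{193} \approx -3.8738 \cdot 10^{7}$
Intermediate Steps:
$P{\left(r \right)} = - \frac{4 r}{-195 + r}$ ($P{\left(r \right)} = \frac{r + \left(- 6 r + r\right)}{-195 + r} = \frac{r - 5 r}{-195 + r} = \frac{\left(-4\right) r}{-195 + r} = - \frac{4 r}{-195 + r}$)
$\left(4446 + 3476\right) \left(P{\left(\left(-1\right) \left(-4\right) - 2 \right)} + \left(79 \left(-61\right) - 71\right)\right) = \left(4446 + 3476\right) \left(- \frac{4 \left(\left(-1\right) \left(-4\right) - 2\right)}{-195 - -2} + \left(79 \left(-61\right) - 71\right)\right) = 7922 \left(- \frac{4 \left(4 - 2\right)}{-195 + \left(4 - 2\right)} - 4890\right) = 7922 \left(\left(-4\right) 2 \frac{1}{-195 + 2} - 4890\right) = 7922 \left(\left(-4\right) 2 \frac{1}{-193} - 4890\right) = 7922 \left(\left(-4\right) 2 \left(- \frac{1}{193}\right) - 4890\right) = 7922 \left(\frac{8}{193} - 4890\right) = 7922 \left(- \frac{943762}{193}\right) = - \frac{7476482564}{193}$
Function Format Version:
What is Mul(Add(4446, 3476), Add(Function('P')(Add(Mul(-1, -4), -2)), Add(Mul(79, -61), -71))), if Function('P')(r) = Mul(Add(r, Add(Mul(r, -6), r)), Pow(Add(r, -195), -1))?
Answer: Rational(-7476482564, 193) ≈ -3.8738e+7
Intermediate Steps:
Function('P')(r) = Mul(-4, r, Pow(Add(-195, r), -1)) (Function('P')(r) = Mul(Add(r, Add(Mul(-6, r), r)), Pow(Add(-195, r), -1)) = Mul(Add(r, Mul(-5, r)), Pow(Add(-195, r), -1)) = Mul(Mul(-4, r), Pow(Add(-195, r), -1)) = Mul(-4, r, Pow(Add(-195, r), -1)))
Mul(Add(4446, 3476), Add(Function('P')(Add(Mul(-1, -4), -2)), Add(Mul(79, -61), -71))) = Mul(Add(4446, 3476), Add(Mul(-4, Add(Mul(-1, -4), -2), Pow(Add(-195, Add(Mul(-1, -4), -2)), -1)), Add(Mul(79, -61), -71))) = Mul(7922, Add(Mul(-4, Add(4, -2), Pow(Add(-195, Add(4, -2)), -1)), Add(-4819, -71))) = Mul(7922, Add(Mul(-4, 2, Pow(Add(-195, 2), -1)), -4890)) = Mul(7922, Add(Mul(-4, 2, Pow(-193, -1)), -4890)) = Mul(7922, Add(Mul(-4, 2, Rational(-1, 193)), -4890)) = Mul(7922, Add(Rational(8, 193), -4890)) = Mul(7922, Rational(-943762, 193)) = Rational(-7476482564, 193)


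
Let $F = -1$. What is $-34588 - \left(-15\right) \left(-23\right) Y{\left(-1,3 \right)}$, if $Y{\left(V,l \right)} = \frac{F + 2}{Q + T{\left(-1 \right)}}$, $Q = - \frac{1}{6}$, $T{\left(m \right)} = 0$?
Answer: $-32518$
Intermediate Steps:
$Q = - \frac{1}{6}$ ($Q = \left(-1\right) \frac{1}{6} = - \frac{1}{6} \approx -0.16667$)
$Y{\left(V,l \right)} = -6$ ($Y{\left(V,l \right)} = \frac{-1 + 2}{- \frac{1}{6} + 0} = 1 \frac{1}{- \frac{1}{6}} = 1 \left(-6\right) = -6$)
$-34588 - \left(-15\right) \left(-23\right) Y{\left(-1,3 \right)} = -34588 - \left(-15\right) \left(-23\right) \left(-6\right) = -34588 - 345 \left(-6\right) = -34588 - -2070 = -34588 + 2070 = -32518$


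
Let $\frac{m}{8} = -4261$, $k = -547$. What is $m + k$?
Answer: $-34635$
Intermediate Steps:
$m = -34088$ ($m = 8 \left(-4261\right) = -34088$)
$m + k = -34088 - 547 = -34635$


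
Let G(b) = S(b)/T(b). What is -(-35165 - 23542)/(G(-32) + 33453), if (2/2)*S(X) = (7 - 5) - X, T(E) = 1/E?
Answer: 58707/32365 ≈ 1.8139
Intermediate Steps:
S(X) = 2 - X (S(X) = (7 - 5) - X = 2 - X)
G(b) = b*(2 - b) (G(b) = (2 - b)/(1/b) = (2 - b)*b = b*(2 - b))
-(-35165 - 23542)/(G(-32) + 33453) = -(-35165 - 23542)/(-32*(2 - 1*(-32)) + 33453) = -(-58707)/(-32*(2 + 32) + 33453) = -(-58707)/(-32*34 + 33453) = -(-58707)/(-1088 + 33453) = -(-58707)/32365 = -1*(-58707/32365) = 58707/32365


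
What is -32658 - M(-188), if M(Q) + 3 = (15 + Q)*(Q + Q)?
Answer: -97703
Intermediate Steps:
M(Q) = -3 + 2*Q*(15 + Q) (M(Q) = -3 + (15 + Q)*(Q + Q) = -3 + (15 + Q)*(2*Q) = -3 + 2*Q*(15 + Q))
-32658 - M(-188) = -32658 - (-3 + 2*(-188)² + 30*(-188)) = -32658 - (-3 + 2*35344 - 5640) = -32658 - (-3 + 70688 - 5640) = -32658 - 1*65045 = -32658 - 65045 = -97703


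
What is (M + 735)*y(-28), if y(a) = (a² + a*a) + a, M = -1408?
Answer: -1036420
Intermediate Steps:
y(a) = a + 2*a² (y(a) = (a² + a²) + a = 2*a² + a = a + 2*a²)
(M + 735)*y(-28) = (-1408 + 735)*(-28*(1 + 2*(-28))) = -(-18844)*(1 - 56) = -(-18844)*(-55) = -673*1540 = -1036420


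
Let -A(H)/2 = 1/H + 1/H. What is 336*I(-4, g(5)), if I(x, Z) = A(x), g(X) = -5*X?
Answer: 336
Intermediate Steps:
A(H) = -4/H (A(H) = -2*(1/H + 1/H) = -4/H)
I(x, Z) = -4/x
336*I(-4, g(5)) = 336*(-4/(-4)) = 336*(-4*(-1/4)) = 336*1 = 336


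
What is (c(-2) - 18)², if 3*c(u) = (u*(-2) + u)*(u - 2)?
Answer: 3844/9 ≈ 427.11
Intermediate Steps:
c(u) = -u*(-2 + u)/3 (c(u) = ((u*(-2) + u)*(u - 2))/3 = ((-2*u + u)*(-2 + u))/3 = ((-u)*(-2 + u))/3 = (-u*(-2 + u))/3 = -u*(-2 + u)/3)
(c(-2) - 18)² = ((⅓)*(-2)*(2 - 1*(-2)) - 18)² = ((⅓)*(-2)*(2 + 2) - 18)² = ((⅓)*(-2)*4 - 18)² = (-8/3 - 18)² = (-62/3)² = 3844/9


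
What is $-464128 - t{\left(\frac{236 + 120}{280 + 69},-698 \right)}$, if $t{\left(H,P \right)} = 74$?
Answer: $-464202$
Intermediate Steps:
$-464128 - t{\left(\frac{236 + 120}{280 + 69},-698 \right)} = -464128 - 74 = -464202$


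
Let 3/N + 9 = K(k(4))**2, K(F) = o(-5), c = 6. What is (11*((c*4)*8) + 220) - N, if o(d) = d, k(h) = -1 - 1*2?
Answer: 37309/16 ≈ 2331.8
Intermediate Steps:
k(h) = -3 (k(h) = -1 - 2 = -3)
K(F) = -5
N = 3/16 (N = 3/(-9 + (-5)**2) = 3/(-9 + 25) = 3/16 ≈ 0.18750)
(11*((c*4)*8) + 220) - N = (11*((6*4)*8) + 220) - 1*3/16 = (11*(24*8) + 220) - 3/16 = (11*192 + 220) - 3/16 = (2112 + 220) - 3/16 = 2332 - 3/16 = 37309/16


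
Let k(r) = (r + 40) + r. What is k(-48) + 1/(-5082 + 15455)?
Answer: -580887/10373 ≈ -56.000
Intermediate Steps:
k(r) = 40 + 2*r (k(r) = (40 + r) + r = 40 + 2*r)
k(-48) + 1/(-5082 + 15455) = (40 + 2*(-48)) + 1/(-5082 + 15455) = (40 - 96) + 1/10373 = -56 + 1/10373 = -580887/10373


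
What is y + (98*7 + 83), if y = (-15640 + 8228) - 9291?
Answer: -15934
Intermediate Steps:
y = -16703 (y = -7412 - 9291 = -16703)
y + (98*7 + 83) = -16703 + (98*7 + 83) = -16703 + (686 + 83) = -16703 + 769 = -15934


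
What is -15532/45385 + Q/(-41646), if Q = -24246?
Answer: 75593173/315017285 ≈ 0.23997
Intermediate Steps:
-15532/45385 + Q/(-41646) = -15532/45385 - 24246/(-41646) = -15532*1/45385 - 24246*(-1/41646) = -15532/45385 + 4041/6941 = 75593173/315017285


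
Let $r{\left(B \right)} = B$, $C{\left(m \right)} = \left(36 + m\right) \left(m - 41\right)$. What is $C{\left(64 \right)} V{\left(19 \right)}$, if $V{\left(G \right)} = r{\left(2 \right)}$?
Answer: $4600$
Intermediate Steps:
$C{\left(m \right)} = \left(-41 + m\right) \left(36 + m\right)$ ($C{\left(m \right)} = \left(36 + m\right) \left(-41 + m\right) = \left(-41 + m\right) \left(36 + m\right)$)
$V{\left(G \right)} = 2$
$C{\left(64 \right)} V{\left(19 \right)} = \left(-1476 + 64^{2} - 320\right) 2 = \left(-1476 + 4096 - 320\right) 2 = 2300 \cdot 2 = 4600$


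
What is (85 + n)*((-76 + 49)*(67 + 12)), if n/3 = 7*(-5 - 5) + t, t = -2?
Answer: 279423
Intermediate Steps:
n = -216 (n = 3*(7*(-5 - 5) - 2) = 3*(7*(-10) - 2) = 3*(-70 - 2) = 3*(-72) = -216)
(85 + n)*((-76 + 49)*(67 + 12)) = (85 - 216)*((-76 + 49)*(67 + 12)) = -(-3537)*79 = -131*(-2133) = 279423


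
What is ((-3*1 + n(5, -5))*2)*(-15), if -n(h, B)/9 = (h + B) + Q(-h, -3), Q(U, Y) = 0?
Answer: 90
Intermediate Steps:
n(h, B) = -9*B - 9*h (n(h, B) = -9*((h + B) + 0) = -9*((B + h) + 0) = -9*(B + h) = -9*B - 9*h)
((-3*1 + n(5, -5))*2)*(-15) = ((-3*1 + (-9*(-5) - 9*5))*2)*(-15) = ((-3 + (45 - 45))*2)*(-15) = ((-3 + 0)*2)*(-15) = -3*2*(-15) = -6*(-15) = 90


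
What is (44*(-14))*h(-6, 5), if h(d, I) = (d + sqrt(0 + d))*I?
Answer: 18480 - 3080*I*sqrt(6) ≈ 18480.0 - 7544.4*I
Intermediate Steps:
h(d, I) = I*(d + sqrt(d)) (h(d, I) = (d + sqrt(d))*I = I*(d + sqrt(d)))
(44*(-14))*h(-6, 5) = (44*(-14))*(5*(-6 + sqrt(-6))) = -3080*(-6 + I*sqrt(6)) = -616*(-30 + 5*I*sqrt(6)) = 18480 - 3080*I*sqrt(6)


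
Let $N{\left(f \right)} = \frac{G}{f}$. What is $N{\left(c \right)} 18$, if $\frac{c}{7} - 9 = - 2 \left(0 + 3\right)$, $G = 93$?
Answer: $\frac{558}{7} \approx 79.714$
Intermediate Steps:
$c = 21$ ($c = 63 + 7 \left(- 2 \left(0 + 3\right)\right) = 63 + 7 \left(\left(-2\right) 3\right) = 63 + 7 \left(-6\right) = 63 - 42 = 21$)
$N{\left(f \right)} = \frac{93}{f}$
$N{\left(c \right)} 18 = \frac{93}{21} \cdot 18 = 93 \cdot \frac{1}{21} \cdot 18 = \frac{31}{7} \cdot 18 = \frac{558}{7}$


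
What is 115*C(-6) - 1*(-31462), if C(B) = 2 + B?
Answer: 31002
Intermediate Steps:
115*C(-6) - 1*(-31462) = 115*(2 - 6) - 1*(-31462) = 115*(-4) + 31462 = -460 + 31462 = 31002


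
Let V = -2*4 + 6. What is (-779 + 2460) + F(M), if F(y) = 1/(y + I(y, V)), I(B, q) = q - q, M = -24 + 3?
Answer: 35300/21 ≈ 1681.0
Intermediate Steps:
M = -21
V = -2 (V = -8 + 6 = -2)
I(B, q) = 0
F(y) = 1/y (F(y) = 1/(y + 0) = 1/y)
(-779 + 2460) + F(M) = (-779 + 2460) + 1/(-21) = 1681 - 1/21 = 35300/21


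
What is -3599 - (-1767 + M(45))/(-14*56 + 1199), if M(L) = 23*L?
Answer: -1492853/415 ≈ -3597.2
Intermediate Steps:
-3599 - (-1767 + M(45))/(-14*56 + 1199) = -3599 - (-1767 + 23*45)/(-14*56 + 1199) = -3599 - (-1767 + 1035)/(-784 + 1199) = -3599 - (-732)/415 = -3599 - 1*(-732/415) = -3599 + 732/415 = -1492853/415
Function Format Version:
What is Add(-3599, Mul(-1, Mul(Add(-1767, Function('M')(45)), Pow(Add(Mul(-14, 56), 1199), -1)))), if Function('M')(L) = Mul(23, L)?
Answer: Rational(-1492853, 415) ≈ -3597.2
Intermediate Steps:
Add(-3599, Mul(-1, Mul(Add(-1767, Function('M')(45)), Pow(Add(Mul(-14, 56), 1199), -1)))) = Add(-3599, Mul(-1, Mul(Add(-1767, Mul(23, 45)), Pow(Add(Mul(-14, 56), 1199), -1)))) = Add(-3599, Mul(-1, Mul(Add(-1767, 1035), Pow(Add(-784, 1199), -1)))) = Add(-3599, Mul(-1, Mul(-732, Pow(415, -1)))) = Add(-3599, Mul(-1, Mul(-732, Rational(1, 415)))) = Add(-3599, Mul(-1, Rational(-732, 415))) = Add(-3599, Rational(732, 415)) = Rational(-1492853, 415)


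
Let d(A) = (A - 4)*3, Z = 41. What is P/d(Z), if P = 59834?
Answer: 59834/111 ≈ 539.04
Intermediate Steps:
d(A) = -12 + 3*A (d(A) = (-4 + A)*3 = -12 + 3*A)
P/d(Z) = 59834/(-12 + 3*41) = 59834/(-12 + 123) = 59834/111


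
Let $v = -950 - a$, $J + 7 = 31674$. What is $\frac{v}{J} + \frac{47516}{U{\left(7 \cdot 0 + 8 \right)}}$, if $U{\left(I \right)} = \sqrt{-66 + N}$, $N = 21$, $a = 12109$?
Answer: $- \frac{13059}{31667} - \frac{47516 i \sqrt{5}}{15} \approx -0.41238 - 7083.3 i$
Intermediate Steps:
$J = 31667$ ($J = -7 + 31674 = 31667$)
$U{\left(I \right)} = 3 i \sqrt{5}$ ($U{\left(I \right)} = \sqrt{-66 + 21} = \sqrt{-45} = 3 i \sqrt{5}$)
$v = -13059$ ($v = -950 - 12109 = -13059$)
$\frac{v}{J} + \frac{47516}{U{\left(7 \cdot 0 + 8 \right)}} = - \frac{13059}{31667} + \frac{47516}{3 i \sqrt{5}} = \left(-13059\right) \frac{1}{31667} + 47516 \left(- \frac{i \sqrt{5}}{15}\right) = - \frac{13059}{31667} - \frac{47516 i \sqrt{5}}{15}$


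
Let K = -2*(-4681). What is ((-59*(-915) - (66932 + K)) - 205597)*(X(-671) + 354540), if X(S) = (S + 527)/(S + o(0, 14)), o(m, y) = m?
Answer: -54218036082504/671 ≈ -8.0802e+10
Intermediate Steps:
K = 9362
X(S) = (527 + S)/S (X(S) = (S + 527)/(S + 0) = (527 + S)/S)
((-59*(-915) - (66932 + K)) - 205597)*(X(-671) + 354540) = ((-59*(-915) - (66932 + 9362)) - 205597)*((527 - 671)/(-671) + 354540) = ((53985 - 1*76294) - 205597)*(-1/671*(-144) + 354540) = ((53985 - 76294) - 205597)*(144/671 + 354540) = (-22309 - 205597)*(237896484/671) = -227906*237896484/671 = -54218036082504/671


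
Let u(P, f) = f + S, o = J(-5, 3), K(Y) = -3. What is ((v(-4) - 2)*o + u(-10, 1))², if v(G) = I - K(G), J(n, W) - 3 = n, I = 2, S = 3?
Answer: 4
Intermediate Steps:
J(n, W) = 3 + n
o = -2 (o = 3 - 5 = -2)
u(P, f) = 3 + f (u(P, f) = f + 3 = 3 + f)
v(G) = 5 (v(G) = 2 - 1*(-3) = 2 + 3 = 5)
((v(-4) - 2)*o + u(-10, 1))² = ((5 - 2)*(-2) + (3 + 1))² = (3*(-2) + 4)² = (-6 + 4)² = (-2)² = 4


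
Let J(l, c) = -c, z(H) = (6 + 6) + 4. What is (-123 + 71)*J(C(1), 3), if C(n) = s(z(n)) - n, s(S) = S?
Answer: 156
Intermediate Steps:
z(H) = 16 (z(H) = 12 + 4 = 16)
C(n) = 16 - n
(-123 + 71)*J(C(1), 3) = (-123 + 71)*(-1*3) = -52*(-3) = 156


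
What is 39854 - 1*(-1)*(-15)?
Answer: 39839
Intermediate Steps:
39854 - 1*(-1)*(-15) = 39854 - (-1)*(-15) = 39854 - 1*15 = 39854 - 15 = 39839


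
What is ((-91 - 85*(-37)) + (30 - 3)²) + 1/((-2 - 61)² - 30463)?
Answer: 100226801/26494 ≈ 3783.0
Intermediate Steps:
((-91 - 85*(-37)) + (30 - 3)²) + 1/((-2 - 61)² - 30463) = ((-91 + 3145) + 27²) + 1/((-63)² - 30463) = (3054 + 729) + 1/(3969 - 30463) = 3783 + 1/(-26494) = 3783 - 1/26494 = 100226801/26494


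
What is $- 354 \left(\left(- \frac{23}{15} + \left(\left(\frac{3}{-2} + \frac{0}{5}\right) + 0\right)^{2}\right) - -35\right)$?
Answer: $- \frac{126437}{10} \approx -12644.0$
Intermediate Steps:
$- 354 \left(\left(- \frac{23}{15} + \left(\left(\frac{3}{-2} + \frac{0}{5}\right) + 0\right)^{2}\right) - -35\right) = - 354 \left(\left(\left(-23\right) \frac{1}{15} + \left(\left(3 \left(- \frac{1}{2}\right) + 0 \cdot \frac{1}{5}\right) + 0\right)^{2}\right) + 35\right) = - 354 \left(\left(- \frac{23}{15} + \left(\left(- \frac{3}{2} + 0\right) + 0\right)^{2}\right) + 35\right) = - 354 \left(\left(- \frac{23}{15} + \left(- \frac{3}{2} + 0\right)^{2}\right) + 35\right) = - 354 \left(\left(- \frac{23}{15} + \left(- \frac{3}{2}\right)^{2}\right) + 35\right) = - 354 \left(\left(- \frac{23}{15} + \frac{9}{4}\right) + 35\right) = - 354 \left(\frac{43}{60} + 35\right) = \left(-354\right) \frac{2143}{60} = - \frac{126437}{10}$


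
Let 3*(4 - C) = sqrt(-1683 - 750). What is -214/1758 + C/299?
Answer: -28477/262821 - I*sqrt(2433)/897 ≈ -0.10835 - 0.054989*I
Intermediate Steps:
C = 4 - I*sqrt(2433)/3 (C = 4 - sqrt(-1683 - 750)/3 = 4 - I*sqrt(2433)/3 ≈ 4.0 - 16.442*I)
-214/1758 + C/299 = -214/1758 + (4 - I*sqrt(2433)/3)/299 = -214*1/1758 + (4 - I*sqrt(2433)/3)*(1/299) = -107/879 + (4/299 - I*sqrt(2433)/897) = -28477/262821 - I*sqrt(2433)/897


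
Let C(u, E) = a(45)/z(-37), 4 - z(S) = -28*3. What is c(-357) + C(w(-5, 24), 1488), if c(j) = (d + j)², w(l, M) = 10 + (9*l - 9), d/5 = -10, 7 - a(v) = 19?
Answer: 3644275/22 ≈ 1.6565e+5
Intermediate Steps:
a(v) = -12 (a(v) = 7 - 1*19 = 7 - 19 = -12)
z(S) = 88 (z(S) = 4 - (-28)*3 = 4 - 1*(-84) = 4 + 84 = 88)
d = -50 (d = 5*(-10) = -50)
w(l, M) = 1 + 9*l (w(l, M) = 10 + (-9 + 9*l) = 1 + 9*l)
C(u, E) = -3/22 (C(u, E) = -12/88 = -12*1/88 = -3/22)
c(j) = (-50 + j)²
c(-357) + C(w(-5, 24), 1488) = (-50 - 357)² - 3/22 = (-407)² - 3/22 = 165649 - 3/22 = 3644275/22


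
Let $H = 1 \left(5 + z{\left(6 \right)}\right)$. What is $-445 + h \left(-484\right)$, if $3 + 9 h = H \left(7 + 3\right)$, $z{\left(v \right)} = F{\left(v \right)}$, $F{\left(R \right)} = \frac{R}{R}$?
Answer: $- \frac{10531}{3} \approx -3510.3$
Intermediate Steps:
$F{\left(R \right)} = 1$
$z{\left(v \right)} = 1$
$H = 6$ ($H = 1 \left(5 + 1\right) = 1 \cdot 6 = 6$)
$h = \frac{19}{3}$ ($h = - \frac{1}{3} + \frac{6 \left(7 + 3\right)}{9} = - \frac{1}{3} + \frac{6 \cdot 10}{9} = - \frac{1}{3} + \frac{1}{9} \cdot 60 = - \frac{1}{3} + \frac{20}{3} = \frac{19}{3} \approx 6.3333$)
$-445 + h \left(-484\right) = -445 + \frac{19}{3} \left(-484\right) = -445 - \frac{9196}{3} = - \frac{10531}{3}$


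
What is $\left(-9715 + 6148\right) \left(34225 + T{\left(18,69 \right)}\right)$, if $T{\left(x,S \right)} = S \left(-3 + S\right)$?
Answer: $-138324693$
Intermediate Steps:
$\left(-9715 + 6148\right) \left(34225 + T{\left(18,69 \right)}\right) = \left(-9715 + 6148\right) \left(34225 + 69 \left(-3 + 69\right)\right) = - 3567 \left(34225 + 69 \cdot 66\right) = - 3567 \left(34225 + 4554\right) = \left(-3567\right) 38779 = -138324693$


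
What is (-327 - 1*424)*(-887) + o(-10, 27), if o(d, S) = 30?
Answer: 666167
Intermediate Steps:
(-327 - 1*424)*(-887) + o(-10, 27) = (-327 - 1*424)*(-887) + 30 = (-327 - 424)*(-887) + 30 = -751*(-887) + 30 = 666137 + 30 = 666167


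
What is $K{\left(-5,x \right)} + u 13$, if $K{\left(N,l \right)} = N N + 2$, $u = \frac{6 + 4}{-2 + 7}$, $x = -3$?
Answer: $53$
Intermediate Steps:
$u = 2$ ($u = \frac{10}{5} = 10 \cdot \frac{1}{5} = 2$)
$K{\left(N,l \right)} = 2 + N^{2}$ ($K{\left(N,l \right)} = N^{2} + 2 = 2 + N^{2}$)
$K{\left(-5,x \right)} + u 13 = \left(2 + \left(-5\right)^{2}\right) + 2 \cdot 13 = \left(2 + 25\right) + 26 = 27 + 26 = 53$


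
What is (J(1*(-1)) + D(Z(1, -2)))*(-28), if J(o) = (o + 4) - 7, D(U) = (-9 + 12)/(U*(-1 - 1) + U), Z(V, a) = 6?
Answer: 126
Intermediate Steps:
D(U) = -3/U (D(U) = 3/(U*(-2) + U) = 3/(-2*U + U) = 3/((-U)) = 3*(-1/U) = -3/U)
J(o) = -3 + o (J(o) = (4 + o) - 7 = -3 + o)
(J(1*(-1)) + D(Z(1, -2)))*(-28) = ((-3 + 1*(-1)) - 3/6)*(-28) = ((-3 - 1) - 3*⅙)*(-28) = (-4 - ½)*(-28) = -9/2*(-28) = 126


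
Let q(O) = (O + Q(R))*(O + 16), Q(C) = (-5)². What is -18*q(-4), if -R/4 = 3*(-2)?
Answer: -4536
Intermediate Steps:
R = 24 (R = -12*(-2) = -4*(-6) = 24)
Q(C) = 25
q(O) = (16 + O)*(25 + O) (q(O) = (O + 25)*(O + 16) = (25 + O)*(16 + O) = (16 + O)*(25 + O))
-18*q(-4) = -18*(400 + (-4)² + 41*(-4)) = -18*(400 + 16 - 164) = -18*252 = -4536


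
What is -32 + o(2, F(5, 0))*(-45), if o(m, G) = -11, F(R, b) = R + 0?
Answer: 463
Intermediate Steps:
F(R, b) = R
-32 + o(2, F(5, 0))*(-45) = -32 - 11*(-45) = -32 + 495 = 463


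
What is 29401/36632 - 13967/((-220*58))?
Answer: 13856186/7303505 ≈ 1.8972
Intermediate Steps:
29401/36632 - 13967/((-220*58)) = 29401*(1/36632) - 13967/(-12760) = 29401/36632 - 13967*(-1/12760) = 29401/36632 + 13967/12760 = 13856186/7303505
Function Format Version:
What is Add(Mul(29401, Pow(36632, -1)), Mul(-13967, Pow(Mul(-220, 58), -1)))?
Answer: Rational(13856186, 7303505) ≈ 1.8972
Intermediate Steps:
Add(Mul(29401, Pow(36632, -1)), Mul(-13967, Pow(Mul(-220, 58), -1))) = Add(Mul(29401, Rational(1, 36632)), Mul(-13967, Pow(-12760, -1))) = Add(Rational(29401, 36632), Mul(-13967, Rational(-1, 12760))) = Add(Rational(29401, 36632), Rational(13967, 12760)) = Rational(13856186, 7303505)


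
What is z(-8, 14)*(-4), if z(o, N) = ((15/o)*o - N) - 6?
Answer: 20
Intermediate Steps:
z(o, N) = 9 - N (z(o, N) = (15 - N) - 6 = 9 - N)
z(-8, 14)*(-4) = (9 - 1*14)*(-4) = (9 - 14)*(-4) = -5*(-4) = 20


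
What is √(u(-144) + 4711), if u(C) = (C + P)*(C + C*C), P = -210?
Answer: I*√7284857 ≈ 2699.0*I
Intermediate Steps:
u(C) = (-210 + C)*(C + C²) (u(C) = (C - 210)*(C + C*C) = (-210 + C)*(C + C²))
√(u(-144) + 4711) = √(-144*(-210 + (-144)² - 209*(-144)) + 4711) = √(-144*(-210 + 20736 + 30096) + 4711) = √(-144*50622 + 4711) = √(-7289568 + 4711) = √(-7284857) = I*√7284857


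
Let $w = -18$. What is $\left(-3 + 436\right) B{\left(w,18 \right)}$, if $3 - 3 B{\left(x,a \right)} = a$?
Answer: $-2165$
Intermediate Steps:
$B{\left(x,a \right)} = 1 - \frac{a}{3}$
$\left(-3 + 436\right) B{\left(w,18 \right)} = \left(-3 + 436\right) \left(1 - 6\right) = 433 \left(1 - 6\right) = 433 \left(-5\right) = -2165$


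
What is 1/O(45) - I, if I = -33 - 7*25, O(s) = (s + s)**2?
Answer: 1684801/8100 ≈ 208.00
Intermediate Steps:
O(s) = 4*s**2 (O(s) = (2*s)**2 = 4*s**2)
I = -208 (I = -33 - 175 = -208)
1/O(45) - I = 1/(4*45**2) - 1*(-208) = 1/(4*2025) + 208 = 1/8100 + 208 = 1684801/8100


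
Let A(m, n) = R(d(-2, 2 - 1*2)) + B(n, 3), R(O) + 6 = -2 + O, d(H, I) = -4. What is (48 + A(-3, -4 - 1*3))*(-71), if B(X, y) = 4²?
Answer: -3692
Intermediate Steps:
B(X, y) = 16
R(O) = -8 + O (R(O) = -6 + (-2 + O) = -8 + O)
A(m, n) = 4 (A(m, n) = (-8 - 4) + 16 = -12 + 16 = 4)
(48 + A(-3, -4 - 1*3))*(-71) = (48 + 4)*(-71) = 52*(-71) = -3692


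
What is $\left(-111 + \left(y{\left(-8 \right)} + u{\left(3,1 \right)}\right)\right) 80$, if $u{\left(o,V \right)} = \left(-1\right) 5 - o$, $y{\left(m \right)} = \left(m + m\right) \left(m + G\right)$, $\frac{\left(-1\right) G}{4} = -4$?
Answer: $-19760$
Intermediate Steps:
$G = 16$ ($G = \left(-4\right) \left(-4\right) = 16$)
$y{\left(m \right)} = 2 m \left(16 + m\right)$ ($y{\left(m \right)} = \left(m + m\right) \left(m + 16\right) = 2 m \left(16 + m\right)$)
$u{\left(o,V \right)} = -5 - o$
$\left(-111 + \left(y{\left(-8 \right)} + u{\left(3,1 \right)}\right)\right) 80 = \left(-111 + \left(2 \left(-8\right) \left(16 - 8\right) - 8\right)\right) 80 = \left(-111 + \left(2 \left(-8\right) 8 - 8\right)\right) 80 = \left(-111 - 136\right) 80 = \left(-247\right) 80 = -19760$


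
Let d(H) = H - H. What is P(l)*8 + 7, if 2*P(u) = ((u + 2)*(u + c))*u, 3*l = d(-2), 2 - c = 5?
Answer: 7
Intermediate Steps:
d(H) = 0
c = -3 (c = 2 - 1*5 = 2 - 5 = -3)
l = 0 (l = (1/3)*0 = 0)
P(u) = u*(-3 + u)*(2 + u)/2 (P(u) = (((u + 2)*(u - 3))*u)/2 = (((2 + u)*(-3 + u))*u)/2 = (((-3 + u)*(2 + u))*u)/2 = (u*(-3 + u)*(2 + u))/2 = u*(-3 + u)*(2 + u)/2)
P(l)*8 + 7 = ((1/2)*0*(-6 + 0**2 - 1*0))*8 + 7 = ((1/2)*0*(-6 + 0 + 0))*8 + 7 = ((1/2)*0*(-6))*8 + 7 = 0*8 + 7 = 0 + 7 = 7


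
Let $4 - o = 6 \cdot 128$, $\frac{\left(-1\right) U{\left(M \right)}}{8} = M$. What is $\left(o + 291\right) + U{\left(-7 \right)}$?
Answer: $-417$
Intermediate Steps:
$U{\left(M \right)} = - 8 M$
$o = -764$ ($o = 4 - 6 \cdot 128 = 4 - 768 = -764$)
$\left(o + 291\right) + U{\left(-7 \right)} = \left(-764 + 291\right) - -56 = -473 + 56 = -417$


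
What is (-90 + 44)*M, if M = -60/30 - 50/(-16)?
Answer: -207/4 ≈ -51.750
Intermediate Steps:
M = 9/8 (M = -60*1/30 - 50*(-1/16) = -2 + 25/8 = 9/8 ≈ 1.1250)
(-90 + 44)*M = (-90 + 44)*(9/8) = -46*9/8 = -207/4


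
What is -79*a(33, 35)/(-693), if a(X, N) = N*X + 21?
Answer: 4424/33 ≈ 134.06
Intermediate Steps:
a(X, N) = 21 + N*X
-79*a(33, 35)/(-693) = -79*(21 + 35*33)/(-693) = -79*(21 + 1155)*(-1)/693 = -92904*(-1)/693 = -79*(-56/33) = 4424/33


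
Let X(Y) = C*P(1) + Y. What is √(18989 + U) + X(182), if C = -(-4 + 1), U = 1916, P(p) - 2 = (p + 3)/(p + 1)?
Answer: 194 + √20905 ≈ 338.59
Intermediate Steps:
P(p) = 2 + (3 + p)/(1 + p) (P(p) = 2 + (p + 3)/(p + 1) = 2 + (3 + p)/(1 + p))
C = 3 (C = -1*(-3) = 3)
X(Y) = 12 + Y (X(Y) = 3*((5 + 3*1)/(1 + 1)) + Y = 3*((5 + 3)/2) + Y = 3*((½)*8) + Y = 3*4 + Y = 12 + Y)
√(18989 + U) + X(182) = √(18989 + 1916) + (12 + 182) = √20905 + 194 = 194 + √20905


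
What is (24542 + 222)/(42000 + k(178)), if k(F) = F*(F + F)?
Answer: 6191/26342 ≈ 0.23502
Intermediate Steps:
k(F) = 2*F² (k(F) = F*(2*F) = 2*F²)
(24542 + 222)/(42000 + k(178)) = (24542 + 222)/(42000 + 2*178²) = 24764/(42000 + 2*31684) = 24764/(42000 + 63368) = 24764/105368 = 24764*(1/105368) = 6191/26342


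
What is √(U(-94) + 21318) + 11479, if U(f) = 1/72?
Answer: 11479 + √3069794/12 ≈ 11625.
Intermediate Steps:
U(f) = 1/72
√(U(-94) + 21318) + 11479 = √(1/72 + 21318) + 11479 = √(1534897/72) + 11479 = √3069794/12 + 11479 = 11479 + √3069794/12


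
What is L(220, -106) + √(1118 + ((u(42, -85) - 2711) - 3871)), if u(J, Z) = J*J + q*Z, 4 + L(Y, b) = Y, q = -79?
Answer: 216 + 3*√335 ≈ 270.91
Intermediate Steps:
L(Y, b) = -4 + Y
u(J, Z) = J² - 79*Z (u(J, Z) = J*J - 79*Z = J² - 79*Z)
L(220, -106) + √(1118 + ((u(42, -85) - 2711) - 3871)) = (-4 + 220) + √(1118 + (((42² - 79*(-85)) - 2711) - 3871)) = 216 + √(1118 + (((1764 + 6715) - 2711) - 3871)) = 216 + √(1118 + ((8479 - 2711) - 3871)) = 216 + √(1118 + (5768 - 3871)) = 216 + √(1118 + 1897) = 216 + √3015 = 216 + 3*√335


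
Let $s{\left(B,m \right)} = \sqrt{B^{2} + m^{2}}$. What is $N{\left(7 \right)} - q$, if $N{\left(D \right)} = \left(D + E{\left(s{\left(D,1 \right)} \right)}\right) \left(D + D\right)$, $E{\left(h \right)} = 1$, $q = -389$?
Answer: $501$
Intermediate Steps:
$N{\left(D \right)} = 2 D \left(1 + D\right)$ ($N{\left(D \right)} = \left(D + 1\right) \left(D + D\right) = \left(1 + D\right) 2 D = 2 D \left(1 + D\right)$)
$N{\left(7 \right)} - q = 2 \cdot 7 \left(1 + 7\right) - -389 = 2 \cdot 7 \cdot 8 + 389 = 112 + 389 = 501$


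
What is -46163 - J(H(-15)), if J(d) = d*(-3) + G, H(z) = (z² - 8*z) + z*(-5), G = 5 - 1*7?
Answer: -44901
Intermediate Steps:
G = -2 (G = 5 - 7 = -2)
H(z) = z² - 13*z (H(z) = (z² - 8*z) - 5*z = z² - 13*z)
J(d) = -2 - 3*d (J(d) = d*(-3) - 2 = -3*d - 2 = -2 - 3*d)
-46163 - J(H(-15)) = -46163 - (-2 - (-45)*(-13 - 15)) = -46163 - (-2 - (-45)*(-28)) = -46163 - (-2 - 3*420) = -46163 - (-2 - 1260) = -46163 - 1*(-1262) = -46163 + 1262 = -44901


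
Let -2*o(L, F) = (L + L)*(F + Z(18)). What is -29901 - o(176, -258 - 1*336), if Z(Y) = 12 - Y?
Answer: -135501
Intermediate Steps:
o(L, F) = -L*(-6 + F) (o(L, F) = -(L + L)*(F + (12 - 1*18))/2 = -2*L*(F + (12 - 18))/2 = -2*L*(F - 6)/2 = -2*L*(-6 + F)/2 = -L*(-6 + F))
-29901 - o(176, -258 - 1*336) = -29901 - 176*(6 - (-258 - 1*336)) = -29901 - 176*(6 - (-258 - 336)) = -29901 - 176*(6 - 1*(-594)) = -29901 - 176*(6 + 594) = -29901 - 176*600 = -29901 - 1*105600 = -29901 - 105600 = -135501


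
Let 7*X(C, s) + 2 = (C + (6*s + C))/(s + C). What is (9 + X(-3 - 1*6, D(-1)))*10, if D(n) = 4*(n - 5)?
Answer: 7250/77 ≈ 94.156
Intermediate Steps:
D(n) = -20 + 4*n (D(n) = 4*(-5 + n) = -20 + 4*n)
X(C, s) = -2/7 + (2*C + 6*s)/(7*(C + s)) (X(C, s) = -2/7 + ((C + (6*s + C))/(s + C))/7 = -2/7 + ((C + (C + 6*s))/(C + s))/7 = -2/7 + ((2*C + 6*s)/(C + s))/7 = -2/7 + (2*C + 6*s)/(7*(C + s)))
(9 + X(-3 - 1*6, D(-1)))*10 = (9 + 4*(-20 + 4*(-1))/(7*((-3 - 1*6) + (-20 + 4*(-1)))))*10 = (9 + 4*(-20 - 4)/(7*((-3 - 6) + (-20 - 4))))*10 = (9 + (4/7)*(-24)/(-9 - 24))*10 = (9 + (4/7)*(-24)/(-33))*10 = (9 + (4/7)*(-24)*(-1/33))*10 = (9 + 32/77)*10 = (725/77)*10 = 7250/77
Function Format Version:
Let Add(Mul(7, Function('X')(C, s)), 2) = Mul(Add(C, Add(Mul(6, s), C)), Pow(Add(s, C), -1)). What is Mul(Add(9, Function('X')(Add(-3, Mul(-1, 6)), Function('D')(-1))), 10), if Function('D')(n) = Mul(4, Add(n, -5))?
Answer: Rational(7250, 77) ≈ 94.156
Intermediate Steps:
Function('D')(n) = Add(-20, Mul(4, n)) (Function('D')(n) = Mul(4, Add(-5, n)) = Add(-20, Mul(4, n)))
Function('X')(C, s) = Add(Rational(-2, 7), Mul(Rational(1, 7), Pow(Add(C, s), -1), Add(Mul(2, C), Mul(6, s)))) (Function('X')(C, s) = Add(Rational(-2, 7), Mul(Rational(1, 7), Mul(Add(C, Add(Mul(6, s), C)), Pow(Add(s, C), -1)))) = Add(Rational(-2, 7), Mul(Rational(1, 7), Mul(Add(C, Add(C, Mul(6, s))), Pow(Add(C, s), -1)))) = Add(Rational(-2, 7), Mul(Rational(1, 7), Mul(Add(Mul(2, C), Mul(6, s)), Pow(Add(C, s), -1)))) = Add(Rational(-2, 7), Mul(Rational(1, 7), Mul(Pow(Add(C, s), -1), Add(Mul(2, C), Mul(6, s))))) = Add(Rational(-2, 7), Mul(Rational(1, 7), Pow(Add(C, s), -1), Add(Mul(2, C), Mul(6, s)))))
Mul(Add(9, Function('X')(Add(-3, Mul(-1, 6)), Function('D')(-1))), 10) = Mul(Add(9, Mul(Rational(4, 7), Add(-20, Mul(4, -1)), Pow(Add(Add(-3, Mul(-1, 6)), Add(-20, Mul(4, -1))), -1))), 10) = Mul(Add(9, Mul(Rational(4, 7), Add(-20, -4), Pow(Add(Add(-3, -6), Add(-20, -4)), -1))), 10) = Mul(Add(9, Mul(Rational(4, 7), -24, Pow(Add(-9, -24), -1))), 10) = Mul(Add(9, Mul(Rational(4, 7), -24, Pow(-33, -1))), 10) = Mul(Add(9, Mul(Rational(4, 7), -24, Rational(-1, 33))), 10) = Mul(Add(9, Rational(32, 77)), 10) = Mul(Rational(725, 77), 10) = Rational(7250, 77)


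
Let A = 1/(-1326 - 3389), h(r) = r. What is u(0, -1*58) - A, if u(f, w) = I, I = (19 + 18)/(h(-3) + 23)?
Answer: 6979/3772 ≈ 1.8502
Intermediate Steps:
I = 37/20 (I = (19 + 18)/(-3 + 23) = 37/20 ≈ 1.8500)
u(f, w) = 37/20
A = -1/4715 (A = 1/(-4715) = -1/4715 ≈ -0.00021209)
u(0, -1*58) - A = 37/20 - 1*(-1/4715) = 37/20 + 1/4715 = 6979/3772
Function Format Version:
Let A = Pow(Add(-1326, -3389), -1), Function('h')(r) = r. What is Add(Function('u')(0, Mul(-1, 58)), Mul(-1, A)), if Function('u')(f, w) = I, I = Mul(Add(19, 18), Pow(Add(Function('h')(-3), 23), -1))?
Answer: Rational(6979, 3772) ≈ 1.8502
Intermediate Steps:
I = Rational(37, 20) (I = Mul(Add(19, 18), Pow(Add(-3, 23), -1)) = Mul(37, Pow(20, -1)) = Mul(37, Rational(1, 20)) = Rational(37, 20) ≈ 1.8500)
Function('u')(f, w) = Rational(37, 20)
A = Rational(-1, 4715) (A = Pow(-4715, -1) = Rational(-1, 4715) ≈ -0.00021209)
Add(Function('u')(0, Mul(-1, 58)), Mul(-1, A)) = Add(Rational(37, 20), Mul(-1, Rational(-1, 4715))) = Add(Rational(37, 20), Rational(1, 4715)) = Rational(6979, 3772)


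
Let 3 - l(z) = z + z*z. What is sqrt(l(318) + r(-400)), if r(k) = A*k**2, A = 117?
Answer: 39*sqrt(12241) ≈ 4314.9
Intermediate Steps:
l(z) = 3 - z - z**2 (l(z) = 3 - (z + z*z) = 3 - (z + z**2) = 3 + (-z - z**2) = 3 - z - z**2)
r(k) = 117*k**2
sqrt(l(318) + r(-400)) = sqrt((3 - 1*318 - 1*318**2) + 117*(-400)**2) = sqrt((3 - 318 - 1*101124) + 117*160000) = sqrt((3 - 318 - 101124) + 18720000) = sqrt(-101439 + 18720000) = sqrt(18618561) = 39*sqrt(12241)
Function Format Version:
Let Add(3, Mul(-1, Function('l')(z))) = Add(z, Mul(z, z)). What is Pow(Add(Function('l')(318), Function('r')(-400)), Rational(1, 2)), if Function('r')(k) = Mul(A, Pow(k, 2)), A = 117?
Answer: Mul(39, Pow(12241, Rational(1, 2))) ≈ 4314.9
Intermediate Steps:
Function('l')(z) = Add(3, Mul(-1, z), Mul(-1, Pow(z, 2))) (Function('l')(z) = Add(3, Mul(-1, Add(z, Mul(z, z)))) = Add(3, Mul(-1, Add(z, Pow(z, 2)))) = Add(3, Add(Mul(-1, z), Mul(-1, Pow(z, 2)))) = Add(3, Mul(-1, z), Mul(-1, Pow(z, 2))))
Function('r')(k) = Mul(117, Pow(k, 2))
Pow(Add(Function('l')(318), Function('r')(-400)), Rational(1, 2)) = Pow(Add(Add(3, Mul(-1, 318), Mul(-1, Pow(318, 2))), Mul(117, Pow(-400, 2))), Rational(1, 2)) = Pow(Add(Add(3, -318, Mul(-1, 101124)), Mul(117, 160000)), Rational(1, 2)) = Pow(Add(Add(3, -318, -101124), 18720000), Rational(1, 2)) = Pow(Add(-101439, 18720000), Rational(1, 2)) = Pow(18618561, Rational(1, 2)) = Mul(39, Pow(12241, Rational(1, 2)))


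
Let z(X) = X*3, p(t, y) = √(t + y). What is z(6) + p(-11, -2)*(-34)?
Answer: 18 - 34*I*√13 ≈ 18.0 - 122.59*I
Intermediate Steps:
z(X) = 3*X
z(6) + p(-11, -2)*(-34) = 3*6 + √(-11 - 2)*(-34) = 18 + √(-13)*(-34) = 18 + (I*√13)*(-34) = 18 - 34*I*√13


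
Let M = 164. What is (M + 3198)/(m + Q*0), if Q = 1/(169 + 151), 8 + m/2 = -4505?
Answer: -1681/4513 ≈ -0.37248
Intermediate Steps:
m = -9026 (m = -16 + 2*(-4505) = -16 - 9010 = -9026)
Q = 1/320 ≈ 0.0031250
(M + 3198)/(m + Q*0) = (164 + 3198)/(-9026 + (1/320)*0) = 3362/(-9026 + 0) = 3362/(-9026) = 3362*(-1/9026) = -1681/4513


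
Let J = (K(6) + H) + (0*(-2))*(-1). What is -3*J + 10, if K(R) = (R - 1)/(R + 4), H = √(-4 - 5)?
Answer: 17/2 - 9*I ≈ 8.5 - 9.0*I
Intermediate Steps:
H = 3*I (H = √(-9) = 3*I ≈ 3.0*I)
K(R) = (-1 + R)/(4 + R)
J = ½ + 3*I (J = ((-1 + 6)/(4 + 6) + 3*I) + (0*(-2))*(-1) = (5/10 + 3*I) + 0*(-1) = ((⅒)*5 + 3*I) + 0 = (½ + 3*I) + 0 = ½ + 3*I ≈ 0.5 + 3.0*I)
-3*J + 10 = -3*(½ + 3*I) + 10 = (-3/2 - 9*I) + 10 = 17/2 - 9*I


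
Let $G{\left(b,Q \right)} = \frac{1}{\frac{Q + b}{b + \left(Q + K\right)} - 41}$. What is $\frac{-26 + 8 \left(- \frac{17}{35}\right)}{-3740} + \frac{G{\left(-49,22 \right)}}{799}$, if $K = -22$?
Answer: $\frac{12132723}{1524232325} \approx 0.0079599$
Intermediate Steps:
$G{\left(b,Q \right)} = \frac{1}{-41 + \frac{Q + b}{-22 + Q + b}}$ ($G{\left(b,Q \right)} = \frac{1}{\frac{Q + b}{b + \left(Q - 22\right)} - 41} = \frac{1}{\frac{Q + b}{b + \left(-22 + Q\right)} - 41} = \frac{1}{\frac{Q + b}{-22 + Q + b} - 41} = \frac{1}{-41 + \frac{Q + b}{-22 + Q + b}}$)
$\frac{-26 + 8 \left(- \frac{17}{35}\right)}{-3740} + \frac{G{\left(-49,22 \right)}}{799} = \frac{-26 + 8 \left(- \frac{17}{35}\right)}{-3740} + \frac{\frac{1}{2} \frac{1}{-451 + 20 \cdot 22 + 20 \left(-49\right)} \left(22 - 22 - -49\right)}{799} = \left(-26 + 8 \left(\left(-17\right) \frac{1}{35}\right)\right) \left(- \frac{1}{3740}\right) + \frac{22 - 22 + 49}{2 \left(-451 + 440 - 980\right)} \frac{1}{799} = \left(-26 + 8 \left(- \frac{17}{35}\right)\right) \left(- \frac{1}{3740}\right) + \frac{1}{2} \frac{1}{-991} \cdot 49 \cdot \frac{1}{799} = \left(-26 - \frac{136}{35}\right) \left(- \frac{1}{3740}\right) + \frac{1}{2} \left(- \frac{1}{991}\right) 49 \cdot \frac{1}{799} = \left(- \frac{1046}{35}\right) \left(- \frac{1}{3740}\right) - \frac{49}{1583618} = \frac{523}{65450} - \frac{49}{1583618} = \frac{12132723}{1524232325}$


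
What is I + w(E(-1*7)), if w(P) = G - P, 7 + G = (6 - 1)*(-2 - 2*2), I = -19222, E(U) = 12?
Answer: -19271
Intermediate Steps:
G = -37 (G = -7 + (6 - 1)*(-2 - 2*2) = -7 + 5*(-2 - 4) = -7 + 5*(-6) = -7 - 30 = -37)
w(P) = -37 - P
I + w(E(-1*7)) = -19222 + (-37 - 1*12) = -19222 + (-37 - 12) = -19222 - 49 = -19271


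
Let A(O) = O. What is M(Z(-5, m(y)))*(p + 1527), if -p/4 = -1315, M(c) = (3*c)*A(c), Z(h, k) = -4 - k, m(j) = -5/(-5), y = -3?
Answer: 509025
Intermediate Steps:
m(j) = 1 (m(j) = -5*(-⅕) = 1)
M(c) = 3*c² (M(c) = (3*c)*c = 3*c²)
p = 5260 (p = -4*(-1315) = 5260)
M(Z(-5, m(y)))*(p + 1527) = (3*(-4 - 1*1)²)*(5260 + 1527) = (3*(-4 - 1)²)*6787 = (3*(-5)²)*6787 = (3*25)*6787 = 75*6787 = 509025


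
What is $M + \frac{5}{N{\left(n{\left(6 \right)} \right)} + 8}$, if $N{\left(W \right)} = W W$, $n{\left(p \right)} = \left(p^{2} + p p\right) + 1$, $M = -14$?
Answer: $- \frac{74713}{5337} \approx -13.999$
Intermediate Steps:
$n{\left(p \right)} = 1 + 2 p^{2}$ ($n{\left(p \right)} = \left(p^{2} + p^{2}\right) + 1 = 2 p^{2} + 1 = 1 + 2 p^{2}$)
$N{\left(W \right)} = W^{2}$
$M + \frac{5}{N{\left(n{\left(6 \right)} \right)} + 8} = -14 + \frac{5}{\left(1 + 2 \cdot 6^{2}\right)^{2} + 8} = -14 + \frac{5}{\left(1 + 2 \cdot 36\right)^{2} + 8} = -14 + \frac{5}{\left(1 + 72\right)^{2} + 8} = -14 + \frac{5}{73^{2} + 8} = -14 + \frac{5}{5329 + 8} = -14 + \frac{5}{5337} = - \frac{74713}{5337}$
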